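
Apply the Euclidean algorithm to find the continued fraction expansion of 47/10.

[4; 1, 2, 3]

Run the Euclidean algorithm on 47 and 10; the successive quotients are the partial quotients a_0, a_1, ... (each step inverts the fractional part left over by the previous one):
  47 = 4*10 + 7, so a_0 = 4.
  10 = 1*7 + 3, so a_1 = 1.
  7 = 2*3 + 1, so a_2 = 2.
  3 = 3*1 + 0, so a_3 = 3.
The remainder reaches 0 after 4 divisions, so the expansion has 4 partial quotients, read off in order.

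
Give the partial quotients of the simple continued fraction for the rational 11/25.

Run the Euclidean algorithm on 11 and 25; the successive quotients are the partial quotients a_0, a_1, ... (each step inverts the fractional part left over by the previous one):
  11 = 0*25 + 11, so a_0 = 0.
  25 = 2*11 + 3, so a_1 = 2.
  11 = 3*3 + 2, so a_2 = 3.
  3 = 1*2 + 1, so a_3 = 1.
  2 = 2*1 + 0, so a_4 = 2.
The remainder reaches 0 after 5 divisions, so the expansion has 5 partial quotients, read off in order.

[0; 2, 3, 1, 2]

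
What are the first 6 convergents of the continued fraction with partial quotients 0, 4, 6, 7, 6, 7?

Using the convergent recurrence p_i = a_i*p_{i-1} + p_{i-2}, q_i = a_i*q_{i-1} + q_{i-2} with p_{-2}=0, p_{-1}=1, q_{-2}=1, q_{-1}=0:
  i=0: a_0=0, p_0 = 0*1 + 0 = 0, q_0 = 0*0 + 1 = 1.
  i=1: a_1=4, p_1 = 4*0 + 1 = 1, q_1 = 4*1 + 0 = 4.
  i=2: a_2=6, p_2 = 6*1 + 0 = 6, q_2 = 6*4 + 1 = 25.
  i=3: a_3=7, p_3 = 7*6 + 1 = 43, q_3 = 7*25 + 4 = 179.
  i=4: a_4=6, p_4 = 6*43 + 6 = 264, q_4 = 6*179 + 25 = 1099.
  i=5: a_5=7, p_5 = 7*264 + 43 = 1891, q_5 = 7*1099 + 179 = 7872.

0/1, 1/4, 6/25, 43/179, 264/1099, 1891/7872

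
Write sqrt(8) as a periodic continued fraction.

Write x_i = (sqrt(8) + m_i)/d_i with (m_0, d_0) = (0, 1). a_0 = floor(sqrt(8)) = 2, since 2^2 = 4 <= 8 < 9 = 3^2.
Iterate m_{i+1} = d_i*a_i - m_i, d_{i+1} = (8 - m_{i+1}^2)/d_i, a_{i+1} = floor((a_0 + m_{i+1})/d_{i+1}):
  m_1 = 1*2 - 0 = 2, d_1 = (8 - 2^2)/1 = 4/1 = 4, a_1 = floor((2 + 2)/4) = 1.
  m_2 = 4*1 - 2 = 2, d_2 = (8 - 2^2)/4 = 4/4 = 1, a_2 = floor((2 + 2)/1) = 4.
  m_3 = 1*4 - 2 = 2, d_3 = (8 - 2^2)/1 = 4/1 = 4: (m_3, d_3) = (m_1, d_1) = (2, 4), so from here the quotients repeat a_1, a_2; the period length is 2.
Hence the expansion of sqrt(8) is a_0 = 2 followed by the repeating block 1, 4 (period 2).

[2; (1, 4)]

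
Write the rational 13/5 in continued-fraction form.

Run the Euclidean algorithm on 13 and 5; the successive quotients are the partial quotients a_0, a_1, ... (each step inverts the fractional part left over by the previous one):
  13 = 2*5 + 3, so a_0 = 2.
  5 = 1*3 + 2, so a_1 = 1.
  3 = 1*2 + 1, so a_2 = 1.
  2 = 2*1 + 0, so a_3 = 2.
The remainder reaches 0 after 4 divisions, so the expansion has 4 partial quotients, read off in order.

[2; 1, 1, 2]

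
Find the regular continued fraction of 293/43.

[6; 1, 4, 2, 1, 2]

Run the Euclidean algorithm on 293 and 43; the successive quotients are the partial quotients a_0, a_1, ... (each step inverts the fractional part left over by the previous one):
  293 = 6*43 + 35, so a_0 = 6.
  43 = 1*35 + 8, so a_1 = 1.
  35 = 4*8 + 3, so a_2 = 4.
  8 = 2*3 + 2, so a_3 = 2.
  3 = 1*2 + 1, so a_4 = 1.
  2 = 2*1 + 0, so a_5 = 2.
The remainder reaches 0 after 6 divisions, so the expansion has 6 partial quotients, read off in order.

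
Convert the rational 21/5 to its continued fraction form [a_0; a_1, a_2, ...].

[4; 5]

Run the Euclidean algorithm on 21 and 5; the successive quotients are the partial quotients a_0, a_1, ... (each step inverts the fractional part left over by the previous one):
  21 = 4*5 + 1, so a_0 = 4.
  5 = 5*1 + 0, so a_1 = 5.
The remainder reaches 0 after 2 divisions, so the expansion has 2 partial quotients, read off in order.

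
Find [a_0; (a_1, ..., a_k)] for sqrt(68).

Write x_i = (sqrt(68) + m_i)/d_i with (m_0, d_0) = (0, 1). a_0 = floor(sqrt(68)) = 8, since 8^2 = 64 <= 68 < 81 = 9^2.
Iterate m_{i+1} = d_i*a_i - m_i, d_{i+1} = (68 - m_{i+1}^2)/d_i, a_{i+1} = floor((a_0 + m_{i+1})/d_{i+1}):
  m_1 = 1*8 - 0 = 8, d_1 = (68 - 8^2)/1 = 4/1 = 4, a_1 = floor((8 + 8)/4) = 4.
  m_2 = 4*4 - 8 = 8, d_2 = (68 - 8^2)/4 = 4/4 = 1, a_2 = floor((8 + 8)/1) = 16.
  m_3 = 1*16 - 8 = 8, d_3 = (68 - 8^2)/1 = 4/1 = 4: (m_3, d_3) = (m_1, d_1) = (8, 4), so from here the quotients repeat a_1, a_2; the period length is 2.
Hence the expansion of sqrt(68) is a_0 = 8 followed by the repeating block 4, 16 (period 2).

[8; (4, 16)]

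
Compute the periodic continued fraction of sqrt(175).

Write x_i = (sqrt(175) + m_i)/d_i with (m_0, d_0) = (0, 1). a_0 = floor(sqrt(175)) = 13, since 13^2 = 169 <= 175 < 196 = 14^2.
Iterate m_{i+1} = d_i*a_i - m_i, d_{i+1} = (175 - m_{i+1}^2)/d_i, a_{i+1} = floor((a_0 + m_{i+1})/d_{i+1}):
  m_1 = 1*13 - 0 = 13, d_1 = (175 - 13^2)/1 = 6/1 = 6, a_1 = floor((13 + 13)/6) = 4.
  m_2 = 6*4 - 13 = 11, d_2 = (175 - 11^2)/6 = 54/6 = 9, a_2 = floor((13 + 11)/9) = 2.
  m_3 = 9*2 - 11 = 7, d_3 = (175 - 7^2)/9 = 126/9 = 14, a_3 = floor((13 + 7)/14) = 1.
  m_4 = 14*1 - 7 = 7, d_4 = (175 - 7^2)/14 = 126/14 = 9, a_4 = floor((13 + 7)/9) = 2.
  m_5 = 9*2 - 7 = 11, d_5 = (175 - 11^2)/9 = 54/9 = 6, a_5 = floor((13 + 11)/6) = 4.
  m_6 = 6*4 - 11 = 13, d_6 = (175 - 13^2)/6 = 6/6 = 1, a_6 = floor((13 + 13)/1) = 26.
  m_7 = 1*26 - 13 = 13, d_7 = (175 - 13^2)/1 = 6/1 = 6: (m_7, d_7) = (m_1, d_1) = (13, 6), so from here the quotients repeat a_1, ..., a_6; the period length is 6.
Hence the expansion of sqrt(175) is a_0 = 13 followed by the repeating block 4, 2, 1, 2, 4, 26 (period 6).

[13; (4, 2, 1, 2, 4, 26)]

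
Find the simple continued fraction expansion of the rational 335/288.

Run the Euclidean algorithm on 335 and 288; the successive quotients are the partial quotients a_0, a_1, ... (each step inverts the fractional part left over by the previous one):
  335 = 1*288 + 47, so a_0 = 1.
  288 = 6*47 + 6, so a_1 = 6.
  47 = 7*6 + 5, so a_2 = 7.
  6 = 1*5 + 1, so a_3 = 1.
  5 = 5*1 + 0, so a_4 = 5.
The remainder reaches 0 after 5 divisions, so the expansion has 5 partial quotients, read off in order.

[1; 6, 7, 1, 5]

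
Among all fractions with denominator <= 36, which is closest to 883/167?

37/7

Expand x = 883/167 as a continued fraction with the Euclidean algorithm:
  883 = 5*167 + 48, so a_0 = 5.
  167 = 3*48 + 23, so a_1 = 3.
  48 = 2*23 + 2, so a_2 = 2.
  23 = 11*2 + 1, so a_3 = 11.
  2 = 2*1 + 0, so a_4 = 2.
so x = [5; 3, 2, 11, 2].
Convergents (p_i = a_i*p_{i-1} + p_{i-2}, q_i = a_i*q_{i-1} + q_{i-2} with p_{-2}=0, p_{-1}=1, q_{-2}=1, q_{-1}=0), until the denominator exceeds 36:
  i=0: a_0=5, p_0 = 5*1 + 0 = 5, q_0 = 5*0 + 1 = 1.
  i=1: a_1=3, p_1 = 3*5 + 1 = 16, q_1 = 3*1 + 0 = 3.
  i=2: a_2=2, p_2 = 2*16 + 5 = 37, q_2 = 2*3 + 1 = 7.
  i=3: a_3=11, p_3 = 11*37 + 16 = 423, q_3 = 11*7 + 3 = 80.
q_3 = 80 > 36, so the last convergent with denominator <= 36 is p_2/q_2 = 37/7.
The closest fraction with denominator <= 36 is either p_2/q_2 or the intermediate fraction (k*p_2 + p_1)/(k*q_2 + q_1) with the largest k >= 1 whose denominator stays <= 36; these approach x as k grows, and every other convergent or intermediate fraction in range is farther away.
Largest k: floor((36 - q_1)/q_2) = floor((36 - 3)/7) = 4.
That gives (4*37 + 16)/(4*7 + 3) = 164/31.
Compare the errors: |x - 37/7| = |883*7 - 37*167|/(167*7) = 2/1169, and |x - 164/31| = |883*31 - 164*167|/(167*31) = 15/5177.
Cross-multiplying, 2*5177 = 10354 < 17535 = 15*1169, so 2/1169 is smaller: the convergent 37/7 is closer to x than 164/31.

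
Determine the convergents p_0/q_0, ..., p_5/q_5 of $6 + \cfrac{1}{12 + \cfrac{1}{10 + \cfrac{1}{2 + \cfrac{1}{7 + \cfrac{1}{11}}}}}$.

Using the convergent recurrence p_i = a_i*p_{i-1} + p_{i-2}, q_i = a_i*q_{i-1} + q_{i-2} with p_{-2}=0, p_{-1}=1, q_{-2}=1, q_{-1}=0:
  i=0: a_0=6, p_0 = 6*1 + 0 = 6, q_0 = 6*0 + 1 = 1.
  i=1: a_1=12, p_1 = 12*6 + 1 = 73, q_1 = 12*1 + 0 = 12.
  i=2: a_2=10, p_2 = 10*73 + 6 = 736, q_2 = 10*12 + 1 = 121.
  i=3: a_3=2, p_3 = 2*736 + 73 = 1545, q_3 = 2*121 + 12 = 254.
  i=4: a_4=7, p_4 = 7*1545 + 736 = 11551, q_4 = 7*254 + 121 = 1899.
  i=5: a_5=11, p_5 = 11*11551 + 1545 = 128606, q_5 = 11*1899 + 254 = 21143.

6/1, 73/12, 736/121, 1545/254, 11551/1899, 128606/21143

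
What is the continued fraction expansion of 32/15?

[2; 7, 2]

Run the Euclidean algorithm on 32 and 15; the successive quotients are the partial quotients a_0, a_1, ... (each step inverts the fractional part left over by the previous one):
  32 = 2*15 + 2, so a_0 = 2.
  15 = 7*2 + 1, so a_1 = 7.
  2 = 2*1 + 0, so a_2 = 2.
The remainder reaches 0 after 3 divisions, so the expansion has 3 partial quotients, read off in order.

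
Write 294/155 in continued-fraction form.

Run the Euclidean algorithm on 294 and 155; the successive quotients are the partial quotients a_0, a_1, ... (each step inverts the fractional part left over by the previous one):
  294 = 1*155 + 139, so a_0 = 1.
  155 = 1*139 + 16, so a_1 = 1.
  139 = 8*16 + 11, so a_2 = 8.
  16 = 1*11 + 5, so a_3 = 1.
  11 = 2*5 + 1, so a_4 = 2.
  5 = 5*1 + 0, so a_5 = 5.
The remainder reaches 0 after 6 divisions, so the expansion has 6 partial quotients, read off in order.

[1; 1, 8, 1, 2, 5]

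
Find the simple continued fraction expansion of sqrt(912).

[30; (5, 60)]

Write x_i = (sqrt(912) + m_i)/d_i with (m_0, d_0) = (0, 1). a_0 = floor(sqrt(912)) = 30, since 30^2 = 900 <= 912 < 961 = 31^2.
Iterate m_{i+1} = d_i*a_i - m_i, d_{i+1} = (912 - m_{i+1}^2)/d_i, a_{i+1} = floor((a_0 + m_{i+1})/d_{i+1}):
  m_1 = 1*30 - 0 = 30, d_1 = (912 - 30^2)/1 = 12/1 = 12, a_1 = floor((30 + 30)/12) = 5.
  m_2 = 12*5 - 30 = 30, d_2 = (912 - 30^2)/12 = 12/12 = 1, a_2 = floor((30 + 30)/1) = 60.
  m_3 = 1*60 - 30 = 30, d_3 = (912 - 30^2)/1 = 12/1 = 12: (m_3, d_3) = (m_1, d_1) = (30, 12), so from here the quotients repeat a_1, a_2; the period length is 2.
Hence the expansion of sqrt(912) is a_0 = 30 followed by the repeating block 5, 60 (period 2).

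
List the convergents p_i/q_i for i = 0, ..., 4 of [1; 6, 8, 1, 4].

1/1, 7/6, 57/49, 64/55, 313/269

Using the convergent recurrence p_i = a_i*p_{i-1} + p_{i-2}, q_i = a_i*q_{i-1} + q_{i-2} with p_{-2}=0, p_{-1}=1, q_{-2}=1, q_{-1}=0:
  i=0: a_0=1, p_0 = 1*1 + 0 = 1, q_0 = 1*0 + 1 = 1.
  i=1: a_1=6, p_1 = 6*1 + 1 = 7, q_1 = 6*1 + 0 = 6.
  i=2: a_2=8, p_2 = 8*7 + 1 = 57, q_2 = 8*6 + 1 = 49.
  i=3: a_3=1, p_3 = 1*57 + 7 = 64, q_3 = 1*49 + 6 = 55.
  i=4: a_4=4, p_4 = 4*64 + 57 = 313, q_4 = 4*55 + 49 = 269.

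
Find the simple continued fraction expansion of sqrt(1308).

[36; (6, 72)]

Write x_i = (sqrt(1308) + m_i)/d_i with (m_0, d_0) = (0, 1). a_0 = floor(sqrt(1308)) = 36, since 36^2 = 1296 <= 1308 < 1369 = 37^2.
Iterate m_{i+1} = d_i*a_i - m_i, d_{i+1} = (1308 - m_{i+1}^2)/d_i, a_{i+1} = floor((a_0 + m_{i+1})/d_{i+1}):
  m_1 = 1*36 - 0 = 36, d_1 = (1308 - 36^2)/1 = 12/1 = 12, a_1 = floor((36 + 36)/12) = 6.
  m_2 = 12*6 - 36 = 36, d_2 = (1308 - 36^2)/12 = 12/12 = 1, a_2 = floor((36 + 36)/1) = 72.
  m_3 = 1*72 - 36 = 36, d_3 = (1308 - 36^2)/1 = 12/1 = 12: (m_3, d_3) = (m_1, d_1) = (36, 12), so from here the quotients repeat a_1, a_2; the period length is 2.
Hence the expansion of sqrt(1308) is a_0 = 36 followed by the repeating block 6, 72 (period 2).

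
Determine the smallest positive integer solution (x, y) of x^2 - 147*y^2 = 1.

(x, y) = (97, 8)

First expand sqrt(147) as a continued fraction. With x_i = (sqrt(147) + m_i)/d_i and (m_0, d_0) = (0, 1): a_0 = floor(sqrt(147)) = 12, since 12^2 = 144 <= 147 < 169 = 13^2.
Iterate m_{i+1} = d_i*a_i - m_i, d_{i+1} = (147 - m_{i+1}^2)/d_i, a_{i+1} = floor((a_0 + m_{i+1})/d_{i+1}):
  m_1 = 1*12 - 0 = 12, d_1 = (147 - 12^2)/1 = 3/1 = 3, a_1 = floor((12 + 12)/3) = 8.
  m_2 = 3*8 - 12 = 12, d_2 = (147 - 12^2)/3 = 3/3 = 1, a_2 = floor((12 + 12)/1) = 24.
  m_3 = 1*24 - 12 = 12, d_3 = (147 - 12^2)/1 = 3/1 = 3: (m_3, d_3) = (m_1, d_1) = (12, 3), so from here the quotients repeat a_1, a_2; the period length is 2.
So sqrt(147) = [12; (8, 24)] with period length k = 2.
k is even, so the fundamental solution of x^2 - 147y^2 = 1 is (p_{k-1}, q_{k-1}) = (p_1, q_1); compute convergents through index 1.
Convergents (p_i = a_i*p_{i-1} + p_{i-2}, q_i = a_i*q_{i-1} + q_{i-2} with p_{-2}=0, p_{-1}=1, q_{-2}=1, q_{-1}=0):
  i=0: a_0=12, p_0 = 12*1 + 0 = 12, q_0 = 12*0 + 1 = 1.
  i=1: a_1=8, p_1 = 8*12 + 1 = 97, q_1 = 8*1 + 0 = 8.
Check: 97^2 - 147*8^2 = 9409 - 9408 = 1, so (x, y) = (97, 8) solves the equation, and by the theorem it is the least positive solution.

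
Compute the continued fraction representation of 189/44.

[4; 3, 2, 1, 1, 2]

Run the Euclidean algorithm on 189 and 44; the successive quotients are the partial quotients a_0, a_1, ... (each step inverts the fractional part left over by the previous one):
  189 = 4*44 + 13, so a_0 = 4.
  44 = 3*13 + 5, so a_1 = 3.
  13 = 2*5 + 3, so a_2 = 2.
  5 = 1*3 + 2, so a_3 = 1.
  3 = 1*2 + 1, so a_4 = 1.
  2 = 2*1 + 0, so a_5 = 2.
The remainder reaches 0 after 6 divisions, so the expansion has 6 partial quotients, read off in order.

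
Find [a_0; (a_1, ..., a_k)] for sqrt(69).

[8; (3, 3, 1, 4, 1, 3, 3, 16)]

Write x_i = (sqrt(69) + m_i)/d_i with (m_0, d_0) = (0, 1). a_0 = floor(sqrt(69)) = 8, since 8^2 = 64 <= 69 < 81 = 9^2.
Iterate m_{i+1} = d_i*a_i - m_i, d_{i+1} = (69 - m_{i+1}^2)/d_i, a_{i+1} = floor((a_0 + m_{i+1})/d_{i+1}):
  m_1 = 1*8 - 0 = 8, d_1 = (69 - 8^2)/1 = 5/1 = 5, a_1 = floor((8 + 8)/5) = 3.
  m_2 = 5*3 - 8 = 7, d_2 = (69 - 7^2)/5 = 20/5 = 4, a_2 = floor((8 + 7)/4) = 3.
  m_3 = 4*3 - 7 = 5, d_3 = (69 - 5^2)/4 = 44/4 = 11, a_3 = floor((8 + 5)/11) = 1.
  m_4 = 11*1 - 5 = 6, d_4 = (69 - 6^2)/11 = 33/11 = 3, a_4 = floor((8 + 6)/3) = 4.
  m_5 = 3*4 - 6 = 6, d_5 = (69 - 6^2)/3 = 33/3 = 11, a_5 = floor((8 + 6)/11) = 1.
  m_6 = 11*1 - 6 = 5, d_6 = (69 - 5^2)/11 = 44/11 = 4, a_6 = floor((8 + 5)/4) = 3.
  m_7 = 4*3 - 5 = 7, d_7 = (69 - 7^2)/4 = 20/4 = 5, a_7 = floor((8 + 7)/5) = 3.
  m_8 = 5*3 - 7 = 8, d_8 = (69 - 8^2)/5 = 5/5 = 1, a_8 = floor((8 + 8)/1) = 16.
  m_9 = 1*16 - 8 = 8, d_9 = (69 - 8^2)/1 = 5/1 = 5: (m_9, d_9) = (m_1, d_1) = (8, 5), so from here the quotients repeat a_1, ..., a_8; the period length is 8.
Hence the expansion of sqrt(69) is a_0 = 8 followed by the repeating block 3, 3, 1, 4, 1, 3, 3, 16 (period 8).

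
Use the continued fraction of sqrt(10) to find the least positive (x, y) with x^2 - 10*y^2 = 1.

(x, y) = (19, 6)

First expand sqrt(10) as a continued fraction. With x_i = (sqrt(10) + m_i)/d_i and (m_0, d_0) = (0, 1): a_0 = floor(sqrt(10)) = 3, since 3^2 = 9 <= 10 < 16 = 4^2.
Iterate m_{i+1} = d_i*a_i - m_i, d_{i+1} = (10 - m_{i+1}^2)/d_i, a_{i+1} = floor((a_0 + m_{i+1})/d_{i+1}):
  m_1 = 1*3 - 0 = 3, d_1 = (10 - 3^2)/1 = 1/1 = 1, a_1 = floor((3 + 3)/1) = 6.
  m_2 = 1*6 - 3 = 3, d_2 = (10 - 3^2)/1 = 1/1 = 1: (m_2, d_2) = (m_1, d_1) = (3, 1), so from here the quotient a_1 repeats; the period length is 1.
So sqrt(10) = [3; (6)] with period length k = 1.
k is odd, so (p_{k-1}, q_{k-1}) only solves x^2 - 10y^2 = -1 and the fundamental solution of x^2 - 10y^2 = 1 is (p_{2k-1}, q_{2k-1}) = (p_1, q_1); compute convergents through index 1, running through the period twice.
Convergents (p_i = a_i*p_{i-1} + p_{i-2}, q_i = a_i*q_{i-1} + q_{i-2} with p_{-2}=0, p_{-1}=1, q_{-2}=1, q_{-1}=0):
  i=0: a_0=3, p_0 = 3*1 + 0 = 3, q_0 = 3*0 + 1 = 1.
  i=1: a_1=6, p_1 = 6*3 + 1 = 19, q_1 = 6*1 + 0 = 6.
Indeed p_0^2 - 10*q_0^2 = 9 - 10 = -1, not +1.
Check: 19^2 - 10*6^2 = 361 - 360 = 1, so (x, y) = (19, 6) solves the equation, and by the theorem it is the least positive solution.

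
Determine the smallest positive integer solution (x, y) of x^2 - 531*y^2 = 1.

First expand sqrt(531) as a continued fraction. With x_i = (sqrt(531) + m_i)/d_i and (m_0, d_0) = (0, 1): a_0 = floor(sqrt(531)) = 23, since 23^2 = 529 <= 531 < 576 = 24^2.
Iterate m_{i+1} = d_i*a_i - m_i, d_{i+1} = (531 - m_{i+1}^2)/d_i, a_{i+1} = floor((a_0 + m_{i+1})/d_{i+1}):
  m_1 = 1*23 - 0 = 23, d_1 = (531 - 23^2)/1 = 2/1 = 2, a_1 = floor((23 + 23)/2) = 23.
  m_2 = 2*23 - 23 = 23, d_2 = (531 - 23^2)/2 = 2/2 = 1, a_2 = floor((23 + 23)/1) = 46.
  m_3 = 1*46 - 23 = 23, d_3 = (531 - 23^2)/1 = 2/1 = 2: (m_3, d_3) = (m_1, d_1) = (23, 2), so from here the quotients repeat a_1, a_2; the period length is 2.
So sqrt(531) = [23; (23, 46)] with period length k = 2.
k is even, so the fundamental solution of x^2 - 531y^2 = 1 is (p_{k-1}, q_{k-1}) = (p_1, q_1); compute convergents through index 1.
Convergents (p_i = a_i*p_{i-1} + p_{i-2}, q_i = a_i*q_{i-1} + q_{i-2} with p_{-2}=0, p_{-1}=1, q_{-2}=1, q_{-1}=0):
  i=0: a_0=23, p_0 = 23*1 + 0 = 23, q_0 = 23*0 + 1 = 1.
  i=1: a_1=23, p_1 = 23*23 + 1 = 530, q_1 = 23*1 + 0 = 23.
Check: 530^2 - 531*23^2 = 280900 - 280899 = 1, so (x, y) = (530, 23) solves the equation, and by the theorem it is the least positive solution.

(x, y) = (530, 23)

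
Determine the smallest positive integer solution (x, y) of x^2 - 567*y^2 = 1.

First expand sqrt(567) as a continued fraction. With x_i = (sqrt(567) + m_i)/d_i and (m_0, d_0) = (0, 1): a_0 = floor(sqrt(567)) = 23, since 23^2 = 529 <= 567 < 576 = 24^2.
Iterate m_{i+1} = d_i*a_i - m_i, d_{i+1} = (567 - m_{i+1}^2)/d_i, a_{i+1} = floor((a_0 + m_{i+1})/d_{i+1}):
  m_1 = 1*23 - 0 = 23, d_1 = (567 - 23^2)/1 = 38/1 = 38, a_1 = floor((23 + 23)/38) = 1.
  m_2 = 38*1 - 23 = 15, d_2 = (567 - 15^2)/38 = 342/38 = 9, a_2 = floor((23 + 15)/9) = 4.
  m_3 = 9*4 - 15 = 21, d_3 = (567 - 21^2)/9 = 126/9 = 14, a_3 = floor((23 + 21)/14) = 3.
  m_4 = 14*3 - 21 = 21, d_4 = (567 - 21^2)/14 = 126/14 = 9, a_4 = floor((23 + 21)/9) = 4.
  m_5 = 9*4 - 21 = 15, d_5 = (567 - 15^2)/9 = 342/9 = 38, a_5 = floor((23 + 15)/38) = 1.
  m_6 = 38*1 - 15 = 23, d_6 = (567 - 23^2)/38 = 38/38 = 1, a_6 = floor((23 + 23)/1) = 46.
  m_7 = 1*46 - 23 = 23, d_7 = (567 - 23^2)/1 = 38/1 = 38: (m_7, d_7) = (m_1, d_1) = (23, 38), so from here the quotients repeat a_1, ..., a_6; the period length is 6.
So sqrt(567) = [23; (1, 4, 3, 4, 1, 46)] with period length k = 6.
k is even, so the fundamental solution of x^2 - 567y^2 = 1 is (p_{k-1}, q_{k-1}) = (p_5, q_5); compute convergents through index 5.
Convergents (p_i = a_i*p_{i-1} + p_{i-2}, q_i = a_i*q_{i-1} + q_{i-2} with p_{-2}=0, p_{-1}=1, q_{-2}=1, q_{-1}=0):
  i=0: a_0=23, p_0 = 23*1 + 0 = 23, q_0 = 23*0 + 1 = 1.
  i=1: a_1=1, p_1 = 1*23 + 1 = 24, q_1 = 1*1 + 0 = 1.
  i=2: a_2=4, p_2 = 4*24 + 23 = 119, q_2 = 4*1 + 1 = 5.
  i=3: a_3=3, p_3 = 3*119 + 24 = 381, q_3 = 3*5 + 1 = 16.
  i=4: a_4=4, p_4 = 4*381 + 119 = 1643, q_4 = 4*16 + 5 = 69.
  i=5: a_5=1, p_5 = 1*1643 + 381 = 2024, q_5 = 1*69 + 16 = 85.
Check: 2024^2 - 567*85^2 = 4096576 - 4096575 = 1, so (x, y) = (2024, 85) solves the equation, and by the theorem it is the least positive solution.

(x, y) = (2024, 85)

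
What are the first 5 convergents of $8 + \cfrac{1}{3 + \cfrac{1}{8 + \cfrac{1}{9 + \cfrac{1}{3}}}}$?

Using the convergent recurrence p_i = a_i*p_{i-1} + p_{i-2}, q_i = a_i*q_{i-1} + q_{i-2} with p_{-2}=0, p_{-1}=1, q_{-2}=1, q_{-1}=0:
  i=0: a_0=8, p_0 = 8*1 + 0 = 8, q_0 = 8*0 + 1 = 1.
  i=1: a_1=3, p_1 = 3*8 + 1 = 25, q_1 = 3*1 + 0 = 3.
  i=2: a_2=8, p_2 = 8*25 + 8 = 208, q_2 = 8*3 + 1 = 25.
  i=3: a_3=9, p_3 = 9*208 + 25 = 1897, q_3 = 9*25 + 3 = 228.
  i=4: a_4=3, p_4 = 3*1897 + 208 = 5899, q_4 = 3*228 + 25 = 709.

8/1, 25/3, 208/25, 1897/228, 5899/709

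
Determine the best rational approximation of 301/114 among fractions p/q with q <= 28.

Expand x = 301/114 as a continued fraction with the Euclidean algorithm:
  301 = 2*114 + 73, so a_0 = 2.
  114 = 1*73 + 41, so a_1 = 1.
  73 = 1*41 + 32, so a_2 = 1.
  41 = 1*32 + 9, so a_3 = 1.
  32 = 3*9 + 5, so a_4 = 3.
  9 = 1*5 + 4, so a_5 = 1.
  5 = 1*4 + 1, so a_6 = 1.
  4 = 4*1 + 0, so a_7 = 4.
so x = [2; 1, 1, 1, 3, 1, 1, 4].
Convergents (p_i = a_i*p_{i-1} + p_{i-2}, q_i = a_i*q_{i-1} + q_{i-2} with p_{-2}=0, p_{-1}=1, q_{-2}=1, q_{-1}=0), until the denominator exceeds 28:
  i=0: a_0=2, p_0 = 2*1 + 0 = 2, q_0 = 2*0 + 1 = 1.
  i=1: a_1=1, p_1 = 1*2 + 1 = 3, q_1 = 1*1 + 0 = 1.
  i=2: a_2=1, p_2 = 1*3 + 2 = 5, q_2 = 1*1 + 1 = 2.
  i=3: a_3=1, p_3 = 1*5 + 3 = 8, q_3 = 1*2 + 1 = 3.
  i=4: a_4=3, p_4 = 3*8 + 5 = 29, q_4 = 3*3 + 2 = 11.
  i=5: a_5=1, p_5 = 1*29 + 8 = 37, q_5 = 1*11 + 3 = 14.
  i=6: a_6=1, p_6 = 1*37 + 29 = 66, q_6 = 1*14 + 11 = 25.
  i=7: a_7=4, p_7 = 4*66 + 37 = 301, q_7 = 4*25 + 14 = 114.
q_7 = 114 > 28, so the last convergent with denominator <= 28 is p_6/q_6 = 66/25.
The closest fraction with denominator <= 28 is either p_6/q_6 or the intermediate fraction (k*p_6 + p_5)/(k*q_6 + q_5) with the largest k >= 1 whose denominator stays <= 28; these approach x as k grows, and every other convergent or intermediate fraction in range is farther away.
Largest k: floor((28 - q_5)/q_6) = floor((28 - 14)/25) = 0.
Since k = 0, no intermediate fraction beyond p_6/q_6 has denominator <= 28, so the convergent 66/25 is the closest (its error is |301*25 - 66*114|/(114*25) = 1/2850).

66/25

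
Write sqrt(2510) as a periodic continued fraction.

[50; (10, 100)]

Write x_i = (sqrt(2510) + m_i)/d_i with (m_0, d_0) = (0, 1). a_0 = floor(sqrt(2510)) = 50, since 50^2 = 2500 <= 2510 < 2601 = 51^2.
Iterate m_{i+1} = d_i*a_i - m_i, d_{i+1} = (2510 - m_{i+1}^2)/d_i, a_{i+1} = floor((a_0 + m_{i+1})/d_{i+1}):
  m_1 = 1*50 - 0 = 50, d_1 = (2510 - 50^2)/1 = 10/1 = 10, a_1 = floor((50 + 50)/10) = 10.
  m_2 = 10*10 - 50 = 50, d_2 = (2510 - 50^2)/10 = 10/10 = 1, a_2 = floor((50 + 50)/1) = 100.
  m_3 = 1*100 - 50 = 50, d_3 = (2510 - 50^2)/1 = 10/1 = 10: (m_3, d_3) = (m_1, d_1) = (50, 10), so from here the quotients repeat a_1, a_2; the period length is 2.
Hence the expansion of sqrt(2510) is a_0 = 50 followed by the repeating block 10, 100 (period 2).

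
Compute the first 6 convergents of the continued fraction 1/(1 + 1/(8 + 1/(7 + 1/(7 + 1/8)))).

0/1, 1/1, 8/9, 57/64, 407/457, 3313/3720

Using the convergent recurrence p_i = a_i*p_{i-1} + p_{i-2}, q_i = a_i*q_{i-1} + q_{i-2} with p_{-2}=0, p_{-1}=1, q_{-2}=1, q_{-1}=0:
  i=0: a_0=0, p_0 = 0*1 + 0 = 0, q_0 = 0*0 + 1 = 1.
  i=1: a_1=1, p_1 = 1*0 + 1 = 1, q_1 = 1*1 + 0 = 1.
  i=2: a_2=8, p_2 = 8*1 + 0 = 8, q_2 = 8*1 + 1 = 9.
  i=3: a_3=7, p_3 = 7*8 + 1 = 57, q_3 = 7*9 + 1 = 64.
  i=4: a_4=7, p_4 = 7*57 + 8 = 407, q_4 = 7*64 + 9 = 457.
  i=5: a_5=8, p_5 = 8*407 + 57 = 3313, q_5 = 8*457 + 64 = 3720.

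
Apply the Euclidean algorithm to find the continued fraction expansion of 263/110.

Run the Euclidean algorithm on 263 and 110; the successive quotients are the partial quotients a_0, a_1, ... (each step inverts the fractional part left over by the previous one):
  263 = 2*110 + 43, so a_0 = 2.
  110 = 2*43 + 24, so a_1 = 2.
  43 = 1*24 + 19, so a_2 = 1.
  24 = 1*19 + 5, so a_3 = 1.
  19 = 3*5 + 4, so a_4 = 3.
  5 = 1*4 + 1, so a_5 = 1.
  4 = 4*1 + 0, so a_6 = 4.
The remainder reaches 0 after 7 divisions, so the expansion has 7 partial quotients, read off in order.

[2; 2, 1, 1, 3, 1, 4]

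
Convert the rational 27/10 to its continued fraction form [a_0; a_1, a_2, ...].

Run the Euclidean algorithm on 27 and 10; the successive quotients are the partial quotients a_0, a_1, ... (each step inverts the fractional part left over by the previous one):
  27 = 2*10 + 7, so a_0 = 2.
  10 = 1*7 + 3, so a_1 = 1.
  7 = 2*3 + 1, so a_2 = 2.
  3 = 3*1 + 0, so a_3 = 3.
The remainder reaches 0 after 4 divisions, so the expansion has 4 partial quotients, read off in order.

[2; 1, 2, 3]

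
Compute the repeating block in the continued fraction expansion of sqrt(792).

[28; (7, 56)]

Write x_i = (sqrt(792) + m_i)/d_i with (m_0, d_0) = (0, 1). a_0 = floor(sqrt(792)) = 28, since 28^2 = 784 <= 792 < 841 = 29^2.
Iterate m_{i+1} = d_i*a_i - m_i, d_{i+1} = (792 - m_{i+1}^2)/d_i, a_{i+1} = floor((a_0 + m_{i+1})/d_{i+1}):
  m_1 = 1*28 - 0 = 28, d_1 = (792 - 28^2)/1 = 8/1 = 8, a_1 = floor((28 + 28)/8) = 7.
  m_2 = 8*7 - 28 = 28, d_2 = (792 - 28^2)/8 = 8/8 = 1, a_2 = floor((28 + 28)/1) = 56.
  m_3 = 1*56 - 28 = 28, d_3 = (792 - 28^2)/1 = 8/1 = 8: (m_3, d_3) = (m_1, d_1) = (28, 8), so from here the quotients repeat a_1, a_2; the period length is 2.
Hence the expansion of sqrt(792) is a_0 = 28 followed by the repeating block 7, 56 (period 2).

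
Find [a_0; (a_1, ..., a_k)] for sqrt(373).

[19; (3, 5, 5, 3, 38)]

Write x_i = (sqrt(373) + m_i)/d_i with (m_0, d_0) = (0, 1). a_0 = floor(sqrt(373)) = 19, since 19^2 = 361 <= 373 < 400 = 20^2.
Iterate m_{i+1} = d_i*a_i - m_i, d_{i+1} = (373 - m_{i+1}^2)/d_i, a_{i+1} = floor((a_0 + m_{i+1})/d_{i+1}):
  m_1 = 1*19 - 0 = 19, d_1 = (373 - 19^2)/1 = 12/1 = 12, a_1 = floor((19 + 19)/12) = 3.
  m_2 = 12*3 - 19 = 17, d_2 = (373 - 17^2)/12 = 84/12 = 7, a_2 = floor((19 + 17)/7) = 5.
  m_3 = 7*5 - 17 = 18, d_3 = (373 - 18^2)/7 = 49/7 = 7, a_3 = floor((19 + 18)/7) = 5.
  m_4 = 7*5 - 18 = 17, d_4 = (373 - 17^2)/7 = 84/7 = 12, a_4 = floor((19 + 17)/12) = 3.
  m_5 = 12*3 - 17 = 19, d_5 = (373 - 19^2)/12 = 12/12 = 1, a_5 = floor((19 + 19)/1) = 38.
  m_6 = 1*38 - 19 = 19, d_6 = (373 - 19^2)/1 = 12/1 = 12: (m_6, d_6) = (m_1, d_1) = (19, 12), so from here the quotients repeat a_1, ..., a_5; the period length is 5.
Hence the expansion of sqrt(373) is a_0 = 19 followed by the repeating block 3, 5, 5, 3, 38 (period 5).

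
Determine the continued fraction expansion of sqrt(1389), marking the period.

[37; (3, 1, 2, 2, 24, 2, 2, 1, 3, 74)]

Write x_i = (sqrt(1389) + m_i)/d_i with (m_0, d_0) = (0, 1). a_0 = floor(sqrt(1389)) = 37, since 37^2 = 1369 <= 1389 < 1444 = 38^2.
Iterate m_{i+1} = d_i*a_i - m_i, d_{i+1} = (1389 - m_{i+1}^2)/d_i, a_{i+1} = floor((a_0 + m_{i+1})/d_{i+1}):
  m_1 = 1*37 - 0 = 37, d_1 = (1389 - 37^2)/1 = 20/1 = 20, a_1 = floor((37 + 37)/20) = 3.
  m_2 = 20*3 - 37 = 23, d_2 = (1389 - 23^2)/20 = 860/20 = 43, a_2 = floor((37 + 23)/43) = 1.
  m_3 = 43*1 - 23 = 20, d_3 = (1389 - 20^2)/43 = 989/43 = 23, a_3 = floor((37 + 20)/23) = 2.
  m_4 = 23*2 - 20 = 26, d_4 = (1389 - 26^2)/23 = 713/23 = 31, a_4 = floor((37 + 26)/31) = 2.
  m_5 = 31*2 - 26 = 36, d_5 = (1389 - 36^2)/31 = 93/31 = 3, a_5 = floor((37 + 36)/3) = 24.
  m_6 = 3*24 - 36 = 36, d_6 = (1389 - 36^2)/3 = 93/3 = 31, a_6 = floor((37 + 36)/31) = 2.
  m_7 = 31*2 - 36 = 26, d_7 = (1389 - 26^2)/31 = 713/31 = 23, a_7 = floor((37 + 26)/23) = 2.
  m_8 = 23*2 - 26 = 20, d_8 = (1389 - 20^2)/23 = 989/23 = 43, a_8 = floor((37 + 20)/43) = 1.
  m_9 = 43*1 - 20 = 23, d_9 = (1389 - 23^2)/43 = 860/43 = 20, a_9 = floor((37 + 23)/20) = 3.
  m_10 = 20*3 - 23 = 37, d_10 = (1389 - 37^2)/20 = 20/20 = 1, a_10 = floor((37 + 37)/1) = 74.
  m_11 = 1*74 - 37 = 37, d_11 = (1389 - 37^2)/1 = 20/1 = 20: (m_11, d_11) = (m_1, d_1) = (37, 20), so from here the quotients repeat a_1, ..., a_10; the period length is 10.
Hence the expansion of sqrt(1389) is a_0 = 37 followed by the repeating block 3, 1, 2, 2, 24, 2, 2, 1, 3, 74 (period 10).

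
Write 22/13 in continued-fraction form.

[1; 1, 2, 4]

Run the Euclidean algorithm on 22 and 13; the successive quotients are the partial quotients a_0, a_1, ... (each step inverts the fractional part left over by the previous one):
  22 = 1*13 + 9, so a_0 = 1.
  13 = 1*9 + 4, so a_1 = 1.
  9 = 2*4 + 1, so a_2 = 2.
  4 = 4*1 + 0, so a_3 = 4.
The remainder reaches 0 after 4 divisions, so the expansion has 4 partial quotients, read off in order.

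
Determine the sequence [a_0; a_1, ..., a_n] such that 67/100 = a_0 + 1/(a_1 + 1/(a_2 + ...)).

Run the Euclidean algorithm on 67 and 100; the successive quotients are the partial quotients a_0, a_1, ... (each step inverts the fractional part left over by the previous one):
  67 = 0*100 + 67, so a_0 = 0.
  100 = 1*67 + 33, so a_1 = 1.
  67 = 2*33 + 1, so a_2 = 2.
  33 = 33*1 + 0, so a_3 = 33.
The remainder reaches 0 after 4 divisions, so the expansion has 4 partial quotients, read off in order.

[0; 1, 2, 33]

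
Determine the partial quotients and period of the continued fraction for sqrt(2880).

[53; (1, 1, 1, 106)]

Write x_i = (sqrt(2880) + m_i)/d_i with (m_0, d_0) = (0, 1). a_0 = floor(sqrt(2880)) = 53, since 53^2 = 2809 <= 2880 < 2916 = 54^2.
Iterate m_{i+1} = d_i*a_i - m_i, d_{i+1} = (2880 - m_{i+1}^2)/d_i, a_{i+1} = floor((a_0 + m_{i+1})/d_{i+1}):
  m_1 = 1*53 - 0 = 53, d_1 = (2880 - 53^2)/1 = 71/1 = 71, a_1 = floor((53 + 53)/71) = 1.
  m_2 = 71*1 - 53 = 18, d_2 = (2880 - 18^2)/71 = 2556/71 = 36, a_2 = floor((53 + 18)/36) = 1.
  m_3 = 36*1 - 18 = 18, d_3 = (2880 - 18^2)/36 = 2556/36 = 71, a_3 = floor((53 + 18)/71) = 1.
  m_4 = 71*1 - 18 = 53, d_4 = (2880 - 53^2)/71 = 71/71 = 1, a_4 = floor((53 + 53)/1) = 106.
  m_5 = 1*106 - 53 = 53, d_5 = (2880 - 53^2)/1 = 71/1 = 71: (m_5, d_5) = (m_1, d_1) = (53, 71), so from here the quotients repeat a_1, ..., a_4; the period length is 4.
Hence the expansion of sqrt(2880) is a_0 = 53 followed by the repeating block 1, 1, 1, 106 (period 4).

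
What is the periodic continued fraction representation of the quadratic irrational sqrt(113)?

Write x_i = (sqrt(113) + m_i)/d_i with (m_0, d_0) = (0, 1). a_0 = floor(sqrt(113)) = 10, since 10^2 = 100 <= 113 < 121 = 11^2.
Iterate m_{i+1} = d_i*a_i - m_i, d_{i+1} = (113 - m_{i+1}^2)/d_i, a_{i+1} = floor((a_0 + m_{i+1})/d_{i+1}):
  m_1 = 1*10 - 0 = 10, d_1 = (113 - 10^2)/1 = 13/1 = 13, a_1 = floor((10 + 10)/13) = 1.
  m_2 = 13*1 - 10 = 3, d_2 = (113 - 3^2)/13 = 104/13 = 8, a_2 = floor((10 + 3)/8) = 1.
  m_3 = 8*1 - 3 = 5, d_3 = (113 - 5^2)/8 = 88/8 = 11, a_3 = floor((10 + 5)/11) = 1.
  m_4 = 11*1 - 5 = 6, d_4 = (113 - 6^2)/11 = 77/11 = 7, a_4 = floor((10 + 6)/7) = 2.
  m_5 = 7*2 - 6 = 8, d_5 = (113 - 8^2)/7 = 49/7 = 7, a_5 = floor((10 + 8)/7) = 2.
  m_6 = 7*2 - 8 = 6, d_6 = (113 - 6^2)/7 = 77/7 = 11, a_6 = floor((10 + 6)/11) = 1.
  m_7 = 11*1 - 6 = 5, d_7 = (113 - 5^2)/11 = 88/11 = 8, a_7 = floor((10 + 5)/8) = 1.
  m_8 = 8*1 - 5 = 3, d_8 = (113 - 3^2)/8 = 104/8 = 13, a_8 = floor((10 + 3)/13) = 1.
  m_9 = 13*1 - 3 = 10, d_9 = (113 - 10^2)/13 = 13/13 = 1, a_9 = floor((10 + 10)/1) = 20.
  m_10 = 1*20 - 10 = 10, d_10 = (113 - 10^2)/1 = 13/1 = 13: (m_10, d_10) = (m_1, d_1) = (10, 13), so from here the quotients repeat a_1, ..., a_9; the period length is 9.
Hence the expansion of sqrt(113) is a_0 = 10 followed by the repeating block 1, 1, 1, 2, 2, 1, 1, 1, 20 (period 9).

[10; (1, 1, 1, 2, 2, 1, 1, 1, 20)]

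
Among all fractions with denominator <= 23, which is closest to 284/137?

Expand x = 284/137 as a continued fraction with the Euclidean algorithm:
  284 = 2*137 + 10, so a_0 = 2.
  137 = 13*10 + 7, so a_1 = 13.
  10 = 1*7 + 3, so a_2 = 1.
  7 = 2*3 + 1, so a_3 = 2.
  3 = 3*1 + 0, so a_4 = 3.
so x = [2; 13, 1, 2, 3].
Convergents (p_i = a_i*p_{i-1} + p_{i-2}, q_i = a_i*q_{i-1} + q_{i-2} with p_{-2}=0, p_{-1}=1, q_{-2}=1, q_{-1}=0), until the denominator exceeds 23:
  i=0: a_0=2, p_0 = 2*1 + 0 = 2, q_0 = 2*0 + 1 = 1.
  i=1: a_1=13, p_1 = 13*2 + 1 = 27, q_1 = 13*1 + 0 = 13.
  i=2: a_2=1, p_2 = 1*27 + 2 = 29, q_2 = 1*13 + 1 = 14.
  i=3: a_3=2, p_3 = 2*29 + 27 = 85, q_3 = 2*14 + 13 = 41.
q_3 = 41 > 23, so the last convergent with denominator <= 23 is p_2/q_2 = 29/14.
The closest fraction with denominator <= 23 is either p_2/q_2 or the intermediate fraction (k*p_2 + p_1)/(k*q_2 + q_1) with the largest k >= 1 whose denominator stays <= 23; these approach x as k grows, and every other convergent or intermediate fraction in range is farther away.
Largest k: floor((23 - q_1)/q_2) = floor((23 - 13)/14) = 0.
Since k = 0, no intermediate fraction beyond p_2/q_2 has denominator <= 23, so the convergent 29/14 is the closest (its error is |284*14 - 29*137|/(137*14) = 3/1918).

29/14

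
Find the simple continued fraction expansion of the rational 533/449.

[1; 5, 2, 1, 8, 1, 2]

Run the Euclidean algorithm on 533 and 449; the successive quotients are the partial quotients a_0, a_1, ... (each step inverts the fractional part left over by the previous one):
  533 = 1*449 + 84, so a_0 = 1.
  449 = 5*84 + 29, so a_1 = 5.
  84 = 2*29 + 26, so a_2 = 2.
  29 = 1*26 + 3, so a_3 = 1.
  26 = 8*3 + 2, so a_4 = 8.
  3 = 1*2 + 1, so a_5 = 1.
  2 = 2*1 + 0, so a_6 = 2.
The remainder reaches 0 after 7 divisions, so the expansion has 7 partial quotients, read off in order.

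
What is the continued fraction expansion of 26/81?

[0; 3, 8, 1, 2]

Run the Euclidean algorithm on 26 and 81; the successive quotients are the partial quotients a_0, a_1, ... (each step inverts the fractional part left over by the previous one):
  26 = 0*81 + 26, so a_0 = 0.
  81 = 3*26 + 3, so a_1 = 3.
  26 = 8*3 + 2, so a_2 = 8.
  3 = 1*2 + 1, so a_3 = 1.
  2 = 2*1 + 0, so a_4 = 2.
The remainder reaches 0 after 5 divisions, so the expansion has 5 partial quotients, read off in order.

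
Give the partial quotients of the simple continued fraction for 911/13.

[70; 13]

Run the Euclidean algorithm on 911 and 13; the successive quotients are the partial quotients a_0, a_1, ... (each step inverts the fractional part left over by the previous one):
  911 = 70*13 + 1, so a_0 = 70.
  13 = 13*1 + 0, so a_1 = 13.
The remainder reaches 0 after 2 divisions, so the expansion has 2 partial quotients, read off in order.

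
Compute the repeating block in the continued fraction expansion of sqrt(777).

Write x_i = (sqrt(777) + m_i)/d_i with (m_0, d_0) = (0, 1). a_0 = floor(sqrt(777)) = 27, since 27^2 = 729 <= 777 < 784 = 28^2.
Iterate m_{i+1} = d_i*a_i - m_i, d_{i+1} = (777 - m_{i+1}^2)/d_i, a_{i+1} = floor((a_0 + m_{i+1})/d_{i+1}):
  m_1 = 1*27 - 0 = 27, d_1 = (777 - 27^2)/1 = 48/1 = 48, a_1 = floor((27 + 27)/48) = 1.
  m_2 = 48*1 - 27 = 21, d_2 = (777 - 21^2)/48 = 336/48 = 7, a_2 = floor((27 + 21)/7) = 6.
  m_3 = 7*6 - 21 = 21, d_3 = (777 - 21^2)/7 = 336/7 = 48, a_3 = floor((27 + 21)/48) = 1.
  m_4 = 48*1 - 21 = 27, d_4 = (777 - 27^2)/48 = 48/48 = 1, a_4 = floor((27 + 27)/1) = 54.
  m_5 = 1*54 - 27 = 27, d_5 = (777 - 27^2)/1 = 48/1 = 48: (m_5, d_5) = (m_1, d_1) = (27, 48), so from here the quotients repeat a_1, ..., a_4; the period length is 4.
Hence the expansion of sqrt(777) is a_0 = 27 followed by the repeating block 1, 6, 1, 54 (period 4).

[27; (1, 6, 1, 54)]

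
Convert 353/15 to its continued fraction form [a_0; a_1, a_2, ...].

Run the Euclidean algorithm on 353 and 15; the successive quotients are the partial quotients a_0, a_1, ... (each step inverts the fractional part left over by the previous one):
  353 = 23*15 + 8, so a_0 = 23.
  15 = 1*8 + 7, so a_1 = 1.
  8 = 1*7 + 1, so a_2 = 1.
  7 = 7*1 + 0, so a_3 = 7.
The remainder reaches 0 after 4 divisions, so the expansion has 4 partial quotients, read off in order.

[23; 1, 1, 7]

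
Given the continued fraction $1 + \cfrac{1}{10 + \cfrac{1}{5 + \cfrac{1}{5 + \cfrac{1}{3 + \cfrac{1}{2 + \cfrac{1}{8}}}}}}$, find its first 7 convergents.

Using the convergent recurrence p_i = a_i*p_{i-1} + p_{i-2}, q_i = a_i*q_{i-1} + q_{i-2} with p_{-2}=0, p_{-1}=1, q_{-2}=1, q_{-1}=0:
  i=0: a_0=1, p_0 = 1*1 + 0 = 1, q_0 = 1*0 + 1 = 1.
  i=1: a_1=10, p_1 = 10*1 + 1 = 11, q_1 = 10*1 + 0 = 10.
  i=2: a_2=5, p_2 = 5*11 + 1 = 56, q_2 = 5*10 + 1 = 51.
  i=3: a_3=5, p_3 = 5*56 + 11 = 291, q_3 = 5*51 + 10 = 265.
  i=4: a_4=3, p_4 = 3*291 + 56 = 929, q_4 = 3*265 + 51 = 846.
  i=5: a_5=2, p_5 = 2*929 + 291 = 2149, q_5 = 2*846 + 265 = 1957.
  i=6: a_6=8, p_6 = 8*2149 + 929 = 18121, q_6 = 8*1957 + 846 = 16502.

1/1, 11/10, 56/51, 291/265, 929/846, 2149/1957, 18121/16502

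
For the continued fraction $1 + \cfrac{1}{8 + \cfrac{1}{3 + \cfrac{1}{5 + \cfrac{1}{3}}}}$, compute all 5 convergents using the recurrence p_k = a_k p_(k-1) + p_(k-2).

1/1, 9/8, 28/25, 149/133, 475/424

Using the convergent recurrence p_i = a_i*p_{i-1} + p_{i-2}, q_i = a_i*q_{i-1} + q_{i-2} with p_{-2}=0, p_{-1}=1, q_{-2}=1, q_{-1}=0:
  i=0: a_0=1, p_0 = 1*1 + 0 = 1, q_0 = 1*0 + 1 = 1.
  i=1: a_1=8, p_1 = 8*1 + 1 = 9, q_1 = 8*1 + 0 = 8.
  i=2: a_2=3, p_2 = 3*9 + 1 = 28, q_2 = 3*8 + 1 = 25.
  i=3: a_3=5, p_3 = 5*28 + 9 = 149, q_3 = 5*25 + 8 = 133.
  i=4: a_4=3, p_4 = 3*149 + 28 = 475, q_4 = 3*133 + 25 = 424.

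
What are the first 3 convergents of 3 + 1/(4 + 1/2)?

3/1, 13/4, 29/9

Using the convergent recurrence p_i = a_i*p_{i-1} + p_{i-2}, q_i = a_i*q_{i-1} + q_{i-2} with p_{-2}=0, p_{-1}=1, q_{-2}=1, q_{-1}=0:
  i=0: a_0=3, p_0 = 3*1 + 0 = 3, q_0 = 3*0 + 1 = 1.
  i=1: a_1=4, p_1 = 4*3 + 1 = 13, q_1 = 4*1 + 0 = 4.
  i=2: a_2=2, p_2 = 2*13 + 3 = 29, q_2 = 2*4 + 1 = 9.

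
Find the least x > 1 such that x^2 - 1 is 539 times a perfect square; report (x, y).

(x, y) = (3970, 171)

First expand sqrt(539) as a continued fraction. With x_i = (sqrt(539) + m_i)/d_i and (m_0, d_0) = (0, 1): a_0 = floor(sqrt(539)) = 23, since 23^2 = 529 <= 539 < 576 = 24^2.
Iterate m_{i+1} = d_i*a_i - m_i, d_{i+1} = (539 - m_{i+1}^2)/d_i, a_{i+1} = floor((a_0 + m_{i+1})/d_{i+1}):
  m_1 = 1*23 - 0 = 23, d_1 = (539 - 23^2)/1 = 10/1 = 10, a_1 = floor((23 + 23)/10) = 4.
  m_2 = 10*4 - 23 = 17, d_2 = (539 - 17^2)/10 = 250/10 = 25, a_2 = floor((23 + 17)/25) = 1.
  m_3 = 25*1 - 17 = 8, d_3 = (539 - 8^2)/25 = 475/25 = 19, a_3 = floor((23 + 8)/19) = 1.
  m_4 = 19*1 - 8 = 11, d_4 = (539 - 11^2)/19 = 418/19 = 22, a_4 = floor((23 + 11)/22) = 1.
  m_5 = 22*1 - 11 = 11, d_5 = (539 - 11^2)/22 = 418/22 = 19, a_5 = floor((23 + 11)/19) = 1.
  m_6 = 19*1 - 11 = 8, d_6 = (539 - 8^2)/19 = 475/19 = 25, a_6 = floor((23 + 8)/25) = 1.
  m_7 = 25*1 - 8 = 17, d_7 = (539 - 17^2)/25 = 250/25 = 10, a_7 = floor((23 + 17)/10) = 4.
  m_8 = 10*4 - 17 = 23, d_8 = (539 - 23^2)/10 = 10/10 = 1, a_8 = floor((23 + 23)/1) = 46.
  m_9 = 1*46 - 23 = 23, d_9 = (539 - 23^2)/1 = 10/1 = 10: (m_9, d_9) = (m_1, d_1) = (23, 10), so from here the quotients repeat a_1, ..., a_8; the period length is 8.
So sqrt(539) = [23; (4, 1, 1, 1, 1, 1, 4, 46)] with period length k = 8.
k is even, so the fundamental solution of x^2 - 539y^2 = 1 is (p_{k-1}, q_{k-1}) = (p_7, q_7); compute convergents through index 7.
Convergents (p_i = a_i*p_{i-1} + p_{i-2}, q_i = a_i*q_{i-1} + q_{i-2} with p_{-2}=0, p_{-1}=1, q_{-2}=1, q_{-1}=0):
  i=0: a_0=23, p_0 = 23*1 + 0 = 23, q_0 = 23*0 + 1 = 1.
  i=1: a_1=4, p_1 = 4*23 + 1 = 93, q_1 = 4*1 + 0 = 4.
  i=2: a_2=1, p_2 = 1*93 + 23 = 116, q_2 = 1*4 + 1 = 5.
  i=3: a_3=1, p_3 = 1*116 + 93 = 209, q_3 = 1*5 + 4 = 9.
  i=4: a_4=1, p_4 = 1*209 + 116 = 325, q_4 = 1*9 + 5 = 14.
  i=5: a_5=1, p_5 = 1*325 + 209 = 534, q_5 = 1*14 + 9 = 23.
  i=6: a_6=1, p_6 = 1*534 + 325 = 859, q_6 = 1*23 + 14 = 37.
  i=7: a_7=4, p_7 = 4*859 + 534 = 3970, q_7 = 4*37 + 23 = 171.
Check: 3970^2 - 539*171^2 = 15760900 - 15760899 = 1, so (x, y) = (3970, 171) solves the equation, and by the theorem it is the least positive solution.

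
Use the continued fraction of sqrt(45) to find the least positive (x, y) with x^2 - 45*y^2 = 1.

(x, y) = (161, 24)

First expand sqrt(45) as a continued fraction. With x_i = (sqrt(45) + m_i)/d_i and (m_0, d_0) = (0, 1): a_0 = floor(sqrt(45)) = 6, since 6^2 = 36 <= 45 < 49 = 7^2.
Iterate m_{i+1} = d_i*a_i - m_i, d_{i+1} = (45 - m_{i+1}^2)/d_i, a_{i+1} = floor((a_0 + m_{i+1})/d_{i+1}):
  m_1 = 1*6 - 0 = 6, d_1 = (45 - 6^2)/1 = 9/1 = 9, a_1 = floor((6 + 6)/9) = 1.
  m_2 = 9*1 - 6 = 3, d_2 = (45 - 3^2)/9 = 36/9 = 4, a_2 = floor((6 + 3)/4) = 2.
  m_3 = 4*2 - 3 = 5, d_3 = (45 - 5^2)/4 = 20/4 = 5, a_3 = floor((6 + 5)/5) = 2.
  m_4 = 5*2 - 5 = 5, d_4 = (45 - 5^2)/5 = 20/5 = 4, a_4 = floor((6 + 5)/4) = 2.
  m_5 = 4*2 - 5 = 3, d_5 = (45 - 3^2)/4 = 36/4 = 9, a_5 = floor((6 + 3)/9) = 1.
  m_6 = 9*1 - 3 = 6, d_6 = (45 - 6^2)/9 = 9/9 = 1, a_6 = floor((6 + 6)/1) = 12.
  m_7 = 1*12 - 6 = 6, d_7 = (45 - 6^2)/1 = 9/1 = 9: (m_7, d_7) = (m_1, d_1) = (6, 9), so from here the quotients repeat a_1, ..., a_6; the period length is 6.
So sqrt(45) = [6; (1, 2, 2, 2, 1, 12)] with period length k = 6.
k is even, so the fundamental solution of x^2 - 45y^2 = 1 is (p_{k-1}, q_{k-1}) = (p_5, q_5); compute convergents through index 5.
Convergents (p_i = a_i*p_{i-1} + p_{i-2}, q_i = a_i*q_{i-1} + q_{i-2} with p_{-2}=0, p_{-1}=1, q_{-2}=1, q_{-1}=0):
  i=0: a_0=6, p_0 = 6*1 + 0 = 6, q_0 = 6*0 + 1 = 1.
  i=1: a_1=1, p_1 = 1*6 + 1 = 7, q_1 = 1*1 + 0 = 1.
  i=2: a_2=2, p_2 = 2*7 + 6 = 20, q_2 = 2*1 + 1 = 3.
  i=3: a_3=2, p_3 = 2*20 + 7 = 47, q_3 = 2*3 + 1 = 7.
  i=4: a_4=2, p_4 = 2*47 + 20 = 114, q_4 = 2*7 + 3 = 17.
  i=5: a_5=1, p_5 = 1*114 + 47 = 161, q_5 = 1*17 + 7 = 24.
Check: 161^2 - 45*24^2 = 25921 - 25920 = 1, so (x, y) = (161, 24) solves the equation, and by the theorem it is the least positive solution.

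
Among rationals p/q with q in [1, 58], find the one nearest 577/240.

Expand x = 577/240 as a continued fraction with the Euclidean algorithm:
  577 = 2*240 + 97, so a_0 = 2.
  240 = 2*97 + 46, so a_1 = 2.
  97 = 2*46 + 5, so a_2 = 2.
  46 = 9*5 + 1, so a_3 = 9.
  5 = 5*1 + 0, so a_4 = 5.
so x = [2; 2, 2, 9, 5].
Convergents (p_i = a_i*p_{i-1} + p_{i-2}, q_i = a_i*q_{i-1} + q_{i-2} with p_{-2}=0, p_{-1}=1, q_{-2}=1, q_{-1}=0), until the denominator exceeds 58:
  i=0: a_0=2, p_0 = 2*1 + 0 = 2, q_0 = 2*0 + 1 = 1.
  i=1: a_1=2, p_1 = 2*2 + 1 = 5, q_1 = 2*1 + 0 = 2.
  i=2: a_2=2, p_2 = 2*5 + 2 = 12, q_2 = 2*2 + 1 = 5.
  i=3: a_3=9, p_3 = 9*12 + 5 = 113, q_3 = 9*5 + 2 = 47.
  i=4: a_4=5, p_4 = 5*113 + 12 = 577, q_4 = 5*47 + 5 = 240.
q_4 = 240 > 58, so the last convergent with denominator <= 58 is p_3/q_3 = 113/47.
The closest fraction with denominator <= 58 is either p_3/q_3 or the intermediate fraction (k*p_3 + p_2)/(k*q_3 + q_2) with the largest k >= 1 whose denominator stays <= 58; these approach x as k grows, and every other convergent or intermediate fraction in range is farther away.
Largest k: floor((58 - q_2)/q_3) = floor((58 - 5)/47) = 1.
That gives (1*113 + 12)/(1*47 + 5) = 125/52.
Compare the errors: |x - 113/47| = |577*47 - 113*240|/(240*47) = 1/11280, and |x - 125/52| = |577*52 - 125*240|/(240*52) = 4/12480.
Cross-multiplying, 1*12480 = 12480 < 45120 = 4*11280, so 1/11280 is smaller: the convergent 113/47 is closer to x than 125/52.

113/47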